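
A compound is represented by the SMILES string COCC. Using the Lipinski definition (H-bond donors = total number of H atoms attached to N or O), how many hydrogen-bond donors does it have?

Donors: find every N or O and count the H atoms it carries.
  atom 2 (O): bond orders sum to 2 → 0 H
Lipinski HBD = 0.

0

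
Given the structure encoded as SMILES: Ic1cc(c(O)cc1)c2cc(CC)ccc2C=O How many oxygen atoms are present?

2

Scan the SMILES for O atoms (remember two-letter symbols like Cl and Br are single atoms).
Oxygen count: 2.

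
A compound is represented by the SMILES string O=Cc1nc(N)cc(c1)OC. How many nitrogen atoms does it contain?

Scan the SMILES for N atoms (remember two-letter symbols like Cl and Br are single atoms).
Nitrogen count: 2.

2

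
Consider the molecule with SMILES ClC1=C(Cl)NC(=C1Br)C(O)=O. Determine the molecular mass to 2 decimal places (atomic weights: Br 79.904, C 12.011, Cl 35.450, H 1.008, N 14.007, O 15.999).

258.88 g/mol

First, the molecular formula is C5H2BrCl2NO2 (counting implicit H from valence).
  Br: 1 × 79.904 = 79.904
  C: 5 × 12.011 = 60.055
  Cl: 2 × 35.450 = 70.900
  H: 2 × 1.008 = 2.016
  N: 1 × 14.007 = 14.007
  O: 2 × 15.999 = 31.998
Sum: 1×79.904 + 5×12.011 + 2×35.450 + 2×1.008 + 1×14.007 + 2×15.999 = 258.880 → 258.88 g/mol.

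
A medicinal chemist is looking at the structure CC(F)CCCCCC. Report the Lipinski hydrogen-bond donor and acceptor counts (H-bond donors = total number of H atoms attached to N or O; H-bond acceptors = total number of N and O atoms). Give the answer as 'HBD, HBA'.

Donors: find every N or O and count the H atoms it carries.
  (no N or O atoms present)
Lipinski HBD = 0.
Acceptors: N atoms = 0, O atoms = 0 → HBA = 0.

0, 0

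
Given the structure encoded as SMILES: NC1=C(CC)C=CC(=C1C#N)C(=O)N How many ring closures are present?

In SMILES, each pair of matching ring-closure digits denotes one ring-closing bond; the number of such bonds equals the number of independent rings.
Ring-closure bonds here: 1.

1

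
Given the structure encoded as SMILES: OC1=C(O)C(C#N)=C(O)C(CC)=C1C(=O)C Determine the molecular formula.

C11H11NO4

Walk through each heavy atom and fill implicit hydrogens from standard valence (C 4, N 3, O 2, S 2, halogen 1):
  atom 1: O, bond orders sum to 1 (valence 2) → 1 H
  atom 2: C, bond orders sum to 4 (valence 4) → 0 H
  atom 3: C, bond orders sum to 4 (valence 4) → 0 H
  atom 4: O, bond orders sum to 1 (valence 2) → 1 H
  atom 5: C, bond orders sum to 4 (valence 4) → 0 H
  atom 6: C, bond orders sum to 4 (valence 4) → 0 H
  atom 7: N, bond orders sum to 3 (valence 3) → 0 H
  atom 8: C, bond orders sum to 4 (valence 4) → 0 H
  atom 9: O, bond orders sum to 1 (valence 2) → 1 H
  atom 10: C, bond orders sum to 4 (valence 4) → 0 H
  atom 11: C, bond orders sum to 2 (valence 4) → 2 H
  atom 12: C, bond orders sum to 1 (valence 4) → 3 H
  atom 13: C, bond orders sum to 4 (valence 4) → 0 H
  atom 14: C, bond orders sum to 4 (valence 4) → 0 H
  atom 15: O, bond orders sum to 2 (valence 2) → 0 H
  atom 16: C, bond orders sum to 1 (valence 4) → 3 H
Totals → C:11, H:11, N:1, O:4.
In Hill order: C11H11NO4.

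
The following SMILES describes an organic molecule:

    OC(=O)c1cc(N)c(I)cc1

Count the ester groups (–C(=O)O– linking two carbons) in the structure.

0

Scan the SMILES for the ester motif — none present.
Groups that are present: 1 carboxylic acid, 1 primary amine.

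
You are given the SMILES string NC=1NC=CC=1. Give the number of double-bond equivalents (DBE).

Molecular formula: C4H6N2.
DoU = (2C + 2 + N − H − X) / 2, where X is the halogen count and O/S are ignored.
    = (2·4 + 2 + 2 − 6 − 0) / 2 = 6 / 2 = 3.

3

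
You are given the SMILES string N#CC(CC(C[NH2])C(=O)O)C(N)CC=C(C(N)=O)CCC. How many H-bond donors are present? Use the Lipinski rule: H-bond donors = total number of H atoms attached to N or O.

7

Donors: find every N or O and count the H atoms it carries.
  atom 1 (N): bond orders sum to 3 → 0 H
  atom 7 (N): bond orders sum to 1 → 2 H
  atom 9 (O): bond orders sum to 2 → 0 H
  atom 10 (O): bond orders sum to 1 → 1 H
  atom 12 (N): bond orders sum to 1 → 2 H
  atom 17 (N): bond orders sum to 1 → 2 H
  atom 18 (O): bond orders sum to 2 → 0 H
Lipinski HBD = 7.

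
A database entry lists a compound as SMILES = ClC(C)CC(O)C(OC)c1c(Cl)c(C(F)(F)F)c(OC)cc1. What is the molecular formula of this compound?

C14H17Cl2F3O3

Walk through each heavy atom and fill implicit hydrogens from standard valence (C 4, N 3, O 2, S 2, halogen 1); for lowercase aromatic atoms, an aromatic c carries 1 H when it has two neighbours and 0 H with three, and aromatic n carries 0 H:
  atom 1: Cl (halogen, monovalent) → 0 H
  atom 2: C, bond orders sum to 3 (valence 4) → 1 H
  atom 3: C, bond orders sum to 1 (valence 4) → 3 H
  atom 4: C, bond orders sum to 2 (valence 4) → 2 H
  atom 5: C, bond orders sum to 3 (valence 4) → 1 H
  atom 6: O, bond orders sum to 1 (valence 2) → 1 H
  atom 7: C, bond orders sum to 3 (valence 4) → 1 H
  atom 8: O, bond orders sum to 2 (valence 2) → 0 H
  atom 9: C, bond orders sum to 1 (valence 4) → 3 H
  atom 10: aromatic c, 3 neighbours → 0 H
  atom 11: aromatic c, 3 neighbours → 0 H
  atom 12: Cl (halogen, monovalent) → 0 H
  atom 13: aromatic c, 3 neighbours → 0 H
  atom 14: C, bond orders sum to 4 (valence 4) → 0 H
  atom 15: F (halogen, monovalent) → 0 H
  atom 16: F (halogen, monovalent) → 0 H
  atom 17: F (halogen, monovalent) → 0 H
  atom 18: aromatic c, 3 neighbours → 0 H
  atom 19: O, bond orders sum to 2 (valence 2) → 0 H
  atom 20: C, bond orders sum to 1 (valence 4) → 3 H
  atom 21: aromatic c, 2 neighbours → 1 H
  atom 22: aromatic c, 2 neighbours → 1 H
Totals → C:14, H:17, Cl:2, F:3, O:3.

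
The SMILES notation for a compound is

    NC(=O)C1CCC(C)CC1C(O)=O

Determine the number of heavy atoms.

Every atom symbol written in the SMILES (organic subset) is one heavy atom; implicit H are not written.
Heavy atoms by element → C:9, N:1, O:3.
Total: 13.

13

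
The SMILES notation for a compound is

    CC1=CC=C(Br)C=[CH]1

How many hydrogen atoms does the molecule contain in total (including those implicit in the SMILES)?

Walk through each heavy atom and fill implicit hydrogens from standard valence (C 4, N 3, O 2, S 2, halogen 1):
  atom 1: C, bond orders sum to 1 (valence 4) → 3 H
  atom 2: C, bond orders sum to 4 (valence 4) → 0 H
  atom 3: C, bond orders sum to 3 (valence 4) → 1 H
  atom 4: C, bond orders sum to 3 (valence 4) → 1 H
  atom 5: C, bond orders sum to 4 (valence 4) → 0 H
  atom 6: Br (halogen, monovalent) → 0 H
  atom 7: C, bond orders sum to 3 (valence 4) → 1 H
  atom 8: C with explicit H count 1
Total hydrogens: 7.

7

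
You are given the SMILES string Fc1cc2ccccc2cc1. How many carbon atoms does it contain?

10

Count every carbon token in the SMILES (each C, including those in ring-closure positions and inside branches).
Carbon count: 10.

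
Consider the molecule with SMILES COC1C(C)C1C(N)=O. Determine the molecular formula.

Walk through each heavy atom and fill implicit hydrogens from standard valence (C 4, N 3, O 2, S 2, halogen 1):
  atom 1: C, bond orders sum to 1 (valence 4) → 3 H
  atom 2: O, bond orders sum to 2 (valence 2) → 0 H
  atom 3: C, bond orders sum to 3 (valence 4) → 1 H
  atom 4: C, bond orders sum to 3 (valence 4) → 1 H
  atom 5: C, bond orders sum to 1 (valence 4) → 3 H
  atom 6: C, bond orders sum to 3 (valence 4) → 1 H
  atom 7: C, bond orders sum to 4 (valence 4) → 0 H
  atom 8: N, bond orders sum to 1 (valence 3) → 2 H
  atom 9: O, bond orders sum to 2 (valence 2) → 0 H
Totals → C:6, H:11, N:1, O:2.
In Hill order: C6H11NO2.

C6H11NO2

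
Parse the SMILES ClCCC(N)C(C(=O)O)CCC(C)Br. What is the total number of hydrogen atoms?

Walk through each heavy atom and fill implicit hydrogens from standard valence (C 4, N 3, O 2, S 2, halogen 1):
  atom 1: Cl (halogen, monovalent) → 0 H
  atom 2: C, bond orders sum to 2 (valence 4) → 2 H
  atom 3: C, bond orders sum to 2 (valence 4) → 2 H
  atom 4: C, bond orders sum to 3 (valence 4) → 1 H
  atom 5: N, bond orders sum to 1 (valence 3) → 2 H
  atom 6: C, bond orders sum to 3 (valence 4) → 1 H
  atom 7: C, bond orders sum to 4 (valence 4) → 0 H
  atom 8: O, bond orders sum to 2 (valence 2) → 0 H
  atom 9: O, bond orders sum to 1 (valence 2) → 1 H
  atom 10: C, bond orders sum to 2 (valence 4) → 2 H
  atom 11: C, bond orders sum to 2 (valence 4) → 2 H
  atom 12: C, bond orders sum to 3 (valence 4) → 1 H
  atom 13: C, bond orders sum to 1 (valence 4) → 3 H
  atom 14: Br (halogen, monovalent) → 0 H
Total hydrogens: 17.

17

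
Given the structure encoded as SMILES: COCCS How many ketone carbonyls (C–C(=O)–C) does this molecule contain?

Scan the SMILES for the ketone motif — none present.
Groups that are present: 1 ether, 1 thiol.

0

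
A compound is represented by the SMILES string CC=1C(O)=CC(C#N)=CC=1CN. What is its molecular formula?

Walk through each heavy atom and fill implicit hydrogens from standard valence (C 4, N 3, O 2, S 2, halogen 1):
  atom 1: C, bond orders sum to 1 (valence 4) → 3 H
  atom 2: C, bond orders sum to 4 (valence 4) → 0 H
  atom 3: C, bond orders sum to 4 (valence 4) → 0 H
  atom 4: O, bond orders sum to 1 (valence 2) → 1 H
  atom 5: C, bond orders sum to 3 (valence 4) → 1 H
  atom 6: C, bond orders sum to 4 (valence 4) → 0 H
  atom 7: C, bond orders sum to 4 (valence 4) → 0 H
  atom 8: N, bond orders sum to 3 (valence 3) → 0 H
  atom 9: C, bond orders sum to 3 (valence 4) → 1 H
  atom 10: C, bond orders sum to 4 (valence 4) → 0 H
  atom 11: C, bond orders sum to 2 (valence 4) → 2 H
  atom 12: N, bond orders sum to 1 (valence 3) → 2 H
Totals → C:9, H:10, N:2, O:1.

C9H10N2O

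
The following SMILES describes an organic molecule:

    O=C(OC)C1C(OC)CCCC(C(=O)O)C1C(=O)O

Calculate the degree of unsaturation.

4

Molecular formula: C12H18O7.
DoU = (2C + 2 + N − H − X) / 2, where X is the halogen count and O/S are ignored.
    = (2·12 + 2 + 0 − 18 − 0) / 2 = 8 / 2 = 4.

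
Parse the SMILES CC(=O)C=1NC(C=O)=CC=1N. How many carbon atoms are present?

Count every carbon token in the SMILES (each C, including those in ring-closure positions and inside branches).
Carbon count: 7.

7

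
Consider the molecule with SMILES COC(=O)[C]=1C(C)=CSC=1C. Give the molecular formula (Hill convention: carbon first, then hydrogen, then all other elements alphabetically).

C8H10O2S

Walk through each heavy atom and fill implicit hydrogens from standard valence (C 4, N 3, O 2, S 2, halogen 1):
  atom 1: C, bond orders sum to 1 (valence 4) → 3 H
  atom 2: O, bond orders sum to 2 (valence 2) → 0 H
  atom 3: C, bond orders sum to 4 (valence 4) → 0 H
  atom 4: O, bond orders sum to 2 (valence 2) → 0 H
  atom 5: C with explicit H count 0
  atom 6: C, bond orders sum to 4 (valence 4) → 0 H
  atom 7: C, bond orders sum to 1 (valence 4) → 3 H
  atom 8: C, bond orders sum to 3 (valence 4) → 1 H
  atom 9: S, bond orders sum to 2 (valence 2) → 0 H
  atom 10: C, bond orders sum to 4 (valence 4) → 0 H
  atom 11: C, bond orders sum to 1 (valence 4) → 3 H
Totals → C:8, H:10, O:2, S:1.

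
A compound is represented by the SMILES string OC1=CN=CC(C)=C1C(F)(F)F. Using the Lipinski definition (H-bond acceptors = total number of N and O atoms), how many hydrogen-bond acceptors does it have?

2

N atoms: 1; O atoms: 1.
Lipinski HBA = 1 + 1 = 2.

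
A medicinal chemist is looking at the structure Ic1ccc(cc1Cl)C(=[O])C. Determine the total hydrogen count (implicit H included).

Walk through each heavy atom and fill implicit hydrogens from standard valence (C 4, N 3, O 2, S 2, halogen 1); for lowercase aromatic atoms, an aromatic c carries 1 H when it has two neighbours and 0 H with three, and aromatic n carries 0 H:
  atom 1: I (halogen, monovalent) → 0 H
  atom 2: aromatic c, 3 neighbours → 0 H
  atom 3: aromatic c, 2 neighbours → 1 H
  atom 4: aromatic c, 2 neighbours → 1 H
  atom 5: aromatic c, 3 neighbours → 0 H
  atom 6: aromatic c, 2 neighbours → 1 H
  atom 7: aromatic c, 3 neighbours → 0 H
  atom 8: Cl (halogen, monovalent) → 0 H
  atom 9: C, bond orders sum to 4 (valence 4) → 0 H
  atom 10: O with explicit H count 0
  atom 11: C, bond orders sum to 1 (valence 4) → 3 H
Total hydrogens: 6.

6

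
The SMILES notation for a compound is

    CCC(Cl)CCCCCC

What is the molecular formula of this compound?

C9H19Cl

Walk through each heavy atom and fill implicit hydrogens from standard valence (C 4, N 3, O 2, S 2, halogen 1):
  atom 1: C, bond orders sum to 1 (valence 4) → 3 H
  atom 2: C, bond orders sum to 2 (valence 4) → 2 H
  atom 3: C, bond orders sum to 3 (valence 4) → 1 H
  atom 4: Cl (halogen, monovalent) → 0 H
  atom 5: C, bond orders sum to 2 (valence 4) → 2 H
  atom 6: C, bond orders sum to 2 (valence 4) → 2 H
  atom 7: C, bond orders sum to 2 (valence 4) → 2 H
  atom 8: C, bond orders sum to 2 (valence 4) → 2 H
  atom 9: C, bond orders sum to 2 (valence 4) → 2 H
  atom 10: C, bond orders sum to 1 (valence 4) → 3 H
Totals → C:9, H:19, Cl:1.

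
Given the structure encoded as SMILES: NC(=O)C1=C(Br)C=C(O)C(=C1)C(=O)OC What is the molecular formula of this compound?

C9H8BrNO4

Walk through each heavy atom and fill implicit hydrogens from standard valence (C 4, N 3, O 2, S 2, halogen 1):
  atom 1: N, bond orders sum to 1 (valence 3) → 2 H
  atom 2: C, bond orders sum to 4 (valence 4) → 0 H
  atom 3: O, bond orders sum to 2 (valence 2) → 0 H
  atom 4: C, bond orders sum to 4 (valence 4) → 0 H
  atom 5: C, bond orders sum to 4 (valence 4) → 0 H
  atom 6: Br (halogen, monovalent) → 0 H
  atom 7: C, bond orders sum to 3 (valence 4) → 1 H
  atom 8: C, bond orders sum to 4 (valence 4) → 0 H
  atom 9: O, bond orders sum to 1 (valence 2) → 1 H
  atom 10: C, bond orders sum to 4 (valence 4) → 0 H
  atom 11: C, bond orders sum to 3 (valence 4) → 1 H
  atom 12: C, bond orders sum to 4 (valence 4) → 0 H
  atom 13: O, bond orders sum to 2 (valence 2) → 0 H
  atom 14: O, bond orders sum to 2 (valence 2) → 0 H
  atom 15: C, bond orders sum to 1 (valence 4) → 3 H
Totals → C:9, H:8, Br:1, N:1, O:4.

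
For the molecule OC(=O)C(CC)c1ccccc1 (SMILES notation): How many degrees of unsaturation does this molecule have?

5

Molecular formula: C10H12O2.
DoU = (2C + 2 + N − H − X) / 2, where X is the halogen count and O/S are ignored.
    = (2·10 + 2 + 0 − 12 − 0) / 2 = 10 / 2 = 5.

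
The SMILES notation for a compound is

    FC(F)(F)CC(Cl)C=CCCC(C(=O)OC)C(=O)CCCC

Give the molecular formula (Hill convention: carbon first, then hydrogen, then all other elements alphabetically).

C15H22ClF3O3

Walk through each heavy atom and fill implicit hydrogens from standard valence (C 4, N 3, O 2, S 2, halogen 1):
  atom 1: F (halogen, monovalent) → 0 H
  atom 2: C, bond orders sum to 4 (valence 4) → 0 H
  atom 3: F (halogen, monovalent) → 0 H
  atom 4: F (halogen, monovalent) → 0 H
  atom 5: C, bond orders sum to 2 (valence 4) → 2 H
  atom 6: C, bond orders sum to 3 (valence 4) → 1 H
  atom 7: Cl (halogen, monovalent) → 0 H
  atom 8: C, bond orders sum to 3 (valence 4) → 1 H
  atom 9: C, bond orders sum to 3 (valence 4) → 1 H
  atom 10: C, bond orders sum to 2 (valence 4) → 2 H
  atom 11: C, bond orders sum to 2 (valence 4) → 2 H
  atom 12: C, bond orders sum to 3 (valence 4) → 1 H
  atom 13: C, bond orders sum to 4 (valence 4) → 0 H
  atom 14: O, bond orders sum to 2 (valence 2) → 0 H
  atom 15: O, bond orders sum to 2 (valence 2) → 0 H
  atom 16: C, bond orders sum to 1 (valence 4) → 3 H
  atom 17: C, bond orders sum to 4 (valence 4) → 0 H
  atom 18: O, bond orders sum to 2 (valence 2) → 0 H
  atom 19: C, bond orders sum to 2 (valence 4) → 2 H
  atom 20: C, bond orders sum to 2 (valence 4) → 2 H
  atom 21: C, bond orders sum to 2 (valence 4) → 2 H
  atom 22: C, bond orders sum to 1 (valence 4) → 3 H
Totals → C:15, H:22, Cl:1, F:3, O:3.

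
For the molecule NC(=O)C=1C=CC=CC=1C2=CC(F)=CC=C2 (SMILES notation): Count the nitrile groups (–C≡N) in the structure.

Scan the SMILES for the nitrile motif — none present.
Groups that are present: 1 amide.

0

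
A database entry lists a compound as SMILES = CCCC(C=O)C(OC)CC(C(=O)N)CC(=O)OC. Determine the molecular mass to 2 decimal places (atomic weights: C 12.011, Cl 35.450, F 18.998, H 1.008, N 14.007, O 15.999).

First, the molecular formula is C13H23NO5 (counting implicit H from valence).
  C: 13 × 12.011 = 156.143
  H: 23 × 1.008 = 23.184
  N: 1 × 14.007 = 14.007
  O: 5 × 15.999 = 79.995
Sum: 13×12.011 + 23×1.008 + 1×14.007 + 5×15.999 = 273.329 → 273.33 g/mol.

273.33 g/mol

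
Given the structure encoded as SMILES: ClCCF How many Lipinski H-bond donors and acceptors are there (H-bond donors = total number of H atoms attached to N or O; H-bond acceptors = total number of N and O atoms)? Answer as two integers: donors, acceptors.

Donors: find every N or O and count the H atoms it carries.
  (no N or O atoms present)
Lipinski HBD = 0.
Acceptors: N atoms = 0, O atoms = 0 → HBA = 0.

0, 0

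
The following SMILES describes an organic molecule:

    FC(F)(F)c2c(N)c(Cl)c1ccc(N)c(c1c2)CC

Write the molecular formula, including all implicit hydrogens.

C13H12ClF3N2

Walk through each heavy atom and fill implicit hydrogens from standard valence (C 4, N 3, O 2, S 2, halogen 1); for lowercase aromatic atoms, an aromatic c carries 1 H when it has two neighbours and 0 H with three, and aromatic n carries 0 H:
  atom 1: F (halogen, monovalent) → 0 H
  atom 2: C, bond orders sum to 4 (valence 4) → 0 H
  atom 3: F (halogen, monovalent) → 0 H
  atom 4: F (halogen, monovalent) → 0 H
  atom 5: aromatic c, 3 neighbours → 0 H
  atom 6: aromatic c, 3 neighbours → 0 H
  atom 7: N, bond orders sum to 1 (valence 3) → 2 H
  atom 8: aromatic c, 3 neighbours → 0 H
  atom 9: Cl (halogen, monovalent) → 0 H
  atom 10: aromatic c, 3 neighbours → 0 H
  atom 11: aromatic c, 2 neighbours → 1 H
  atom 12: aromatic c, 2 neighbours → 1 H
  atom 13: aromatic c, 3 neighbours → 0 H
  atom 14: N, bond orders sum to 1 (valence 3) → 2 H
  atom 15: aromatic c, 3 neighbours → 0 H
  atom 16: aromatic c, 3 neighbours → 0 H
  atom 17: aromatic c, 2 neighbours → 1 H
  atom 18: C, bond orders sum to 2 (valence 4) → 2 H
  atom 19: C, bond orders sum to 1 (valence 4) → 3 H
Totals → C:13, H:12, Cl:1, F:3, N:2.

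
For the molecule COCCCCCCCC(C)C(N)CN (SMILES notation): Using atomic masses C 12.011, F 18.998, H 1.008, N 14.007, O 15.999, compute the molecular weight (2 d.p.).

First, the molecular formula is C12H28N2O (counting implicit H from valence).
  C: 12 × 12.011 = 144.132
  H: 28 × 1.008 = 28.224
  N: 2 × 14.007 = 28.014
  O: 1 × 15.999 = 15.999
Sum: 12×12.011 + 28×1.008 + 2×14.007 + 1×15.999 = 216.369 → 216.37 g/mol.

216.37 g/mol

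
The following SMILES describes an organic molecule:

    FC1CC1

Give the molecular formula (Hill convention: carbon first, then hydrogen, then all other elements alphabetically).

Walk through each heavy atom and fill implicit hydrogens from standard valence (C 4, N 3, O 2, S 2, halogen 1):
  atom 1: F (halogen, monovalent) → 0 H
  atom 2: C, bond orders sum to 3 (valence 4) → 1 H
  atom 3: C, bond orders sum to 2 (valence 4) → 2 H
  atom 4: C, bond orders sum to 2 (valence 4) → 2 H
Totals → C:3, H:5, F:1.
In Hill order: C3H5F.

C3H5F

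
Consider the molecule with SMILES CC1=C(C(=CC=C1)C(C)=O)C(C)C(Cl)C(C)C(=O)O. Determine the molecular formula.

C15H19ClO3

Walk through each heavy atom and fill implicit hydrogens from standard valence (C 4, N 3, O 2, S 2, halogen 1):
  atom 1: C, bond orders sum to 1 (valence 4) → 3 H
  atom 2: C, bond orders sum to 4 (valence 4) → 0 H
  atom 3: C, bond orders sum to 4 (valence 4) → 0 H
  atom 4: C, bond orders sum to 4 (valence 4) → 0 H
  atom 5: C, bond orders sum to 3 (valence 4) → 1 H
  atom 6: C, bond orders sum to 3 (valence 4) → 1 H
  atom 7: C, bond orders sum to 3 (valence 4) → 1 H
  atom 8: C, bond orders sum to 4 (valence 4) → 0 H
  atom 9: C, bond orders sum to 1 (valence 4) → 3 H
  atom 10: O, bond orders sum to 2 (valence 2) → 0 H
  atom 11: C, bond orders sum to 3 (valence 4) → 1 H
  atom 12: C, bond orders sum to 1 (valence 4) → 3 H
  atom 13: C, bond orders sum to 3 (valence 4) → 1 H
  atom 14: Cl (halogen, monovalent) → 0 H
  atom 15: C, bond orders sum to 3 (valence 4) → 1 H
  atom 16: C, bond orders sum to 1 (valence 4) → 3 H
  atom 17: C, bond orders sum to 4 (valence 4) → 0 H
  atom 18: O, bond orders sum to 2 (valence 2) → 0 H
  atom 19: O, bond orders sum to 1 (valence 2) → 1 H
Totals → C:15, H:19, Cl:1, O:3.
In Hill order: C15H19ClO3.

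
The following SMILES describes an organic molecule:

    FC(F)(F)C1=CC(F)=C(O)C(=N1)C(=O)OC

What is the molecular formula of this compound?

C8H5F4NO3

Walk through each heavy atom and fill implicit hydrogens from standard valence (C 4, N 3, O 2, S 2, halogen 1):
  atom 1: F (halogen, monovalent) → 0 H
  atom 2: C, bond orders sum to 4 (valence 4) → 0 H
  atom 3: F (halogen, monovalent) → 0 H
  atom 4: F (halogen, monovalent) → 0 H
  atom 5: C, bond orders sum to 4 (valence 4) → 0 H
  atom 6: C, bond orders sum to 3 (valence 4) → 1 H
  atom 7: C, bond orders sum to 4 (valence 4) → 0 H
  atom 8: F (halogen, monovalent) → 0 H
  atom 9: C, bond orders sum to 4 (valence 4) → 0 H
  atom 10: O, bond orders sum to 1 (valence 2) → 1 H
  atom 11: C, bond orders sum to 4 (valence 4) → 0 H
  atom 12: N, bond orders sum to 3 (valence 3) → 0 H
  atom 13: C, bond orders sum to 4 (valence 4) → 0 H
  atom 14: O, bond orders sum to 2 (valence 2) → 0 H
  atom 15: O, bond orders sum to 2 (valence 2) → 0 H
  atom 16: C, bond orders sum to 1 (valence 4) → 3 H
Totals → C:8, H:5, F:4, N:1, O:3.
In Hill order: C8H5F4NO3.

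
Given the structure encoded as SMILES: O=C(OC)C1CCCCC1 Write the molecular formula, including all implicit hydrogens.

Walk through each heavy atom and fill implicit hydrogens from standard valence (C 4, N 3, O 2, S 2, halogen 1):
  atom 1: O, bond orders sum to 2 (valence 2) → 0 H
  atom 2: C, bond orders sum to 4 (valence 4) → 0 H
  atom 3: O, bond orders sum to 2 (valence 2) → 0 H
  atom 4: C, bond orders sum to 1 (valence 4) → 3 H
  atom 5: C, bond orders sum to 3 (valence 4) → 1 H
  atom 6: C, bond orders sum to 2 (valence 4) → 2 H
  atom 7: C, bond orders sum to 2 (valence 4) → 2 H
  atom 8: C, bond orders sum to 2 (valence 4) → 2 H
  atom 9: C, bond orders sum to 2 (valence 4) → 2 H
  atom 10: C, bond orders sum to 2 (valence 4) → 2 H
Totals → C:8, H:14, O:2.
In Hill order: C8H14O2.

C8H14O2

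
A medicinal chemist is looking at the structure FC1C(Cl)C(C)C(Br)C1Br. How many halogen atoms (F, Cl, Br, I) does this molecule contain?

4

Halogen atoms appear at heavy-atom positions 1, 4, 8, 10 (2×Br, 1×Cl, 1×F).
Halogen count: 4.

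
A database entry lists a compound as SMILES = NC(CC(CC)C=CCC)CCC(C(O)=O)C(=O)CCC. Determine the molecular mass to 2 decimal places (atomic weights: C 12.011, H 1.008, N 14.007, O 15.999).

297.44 g/mol

First, the molecular formula is C17H31NO3 (counting implicit H from valence).
  C: 17 × 12.011 = 204.187
  H: 31 × 1.008 = 31.248
  N: 1 × 14.007 = 14.007
  O: 3 × 15.999 = 47.997
Sum: 17×12.011 + 31×1.008 + 1×14.007 + 3×15.999 = 297.439 → 297.44 g/mol.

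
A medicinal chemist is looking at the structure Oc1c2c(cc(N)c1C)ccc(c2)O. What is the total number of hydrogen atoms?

11

Walk through each heavy atom and fill implicit hydrogens from standard valence (C 4, N 3, O 2, S 2, halogen 1); for lowercase aromatic atoms, an aromatic c carries 1 H when it has two neighbours and 0 H with three, and aromatic n carries 0 H:
  atom 1: O, bond orders sum to 1 (valence 2) → 1 H
  atom 2: aromatic c, 3 neighbours → 0 H
  atom 3: aromatic c, 3 neighbours → 0 H
  atom 4: aromatic c, 3 neighbours → 0 H
  atom 5: aromatic c, 2 neighbours → 1 H
  atom 6: aromatic c, 3 neighbours → 0 H
  atom 7: N, bond orders sum to 1 (valence 3) → 2 H
  atom 8: aromatic c, 3 neighbours → 0 H
  atom 9: C, bond orders sum to 1 (valence 4) → 3 H
  atom 10: aromatic c, 2 neighbours → 1 H
  atom 11: aromatic c, 2 neighbours → 1 H
  atom 12: aromatic c, 3 neighbours → 0 H
  atom 13: aromatic c, 2 neighbours → 1 H
  atom 14: O, bond orders sum to 1 (valence 2) → 1 H
Total hydrogens: 11.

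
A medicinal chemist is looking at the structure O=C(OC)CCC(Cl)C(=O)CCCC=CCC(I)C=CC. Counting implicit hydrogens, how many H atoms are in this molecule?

24

Walk through each heavy atom and fill implicit hydrogens from standard valence (C 4, N 3, O 2, S 2, halogen 1):
  atom 1: O, bond orders sum to 2 (valence 2) → 0 H
  atom 2: C, bond orders sum to 4 (valence 4) → 0 H
  atom 3: O, bond orders sum to 2 (valence 2) → 0 H
  atom 4: C, bond orders sum to 1 (valence 4) → 3 H
  atom 5: C, bond orders sum to 2 (valence 4) → 2 H
  atom 6: C, bond orders sum to 2 (valence 4) → 2 H
  atom 7: C, bond orders sum to 3 (valence 4) → 1 H
  atom 8: Cl (halogen, monovalent) → 0 H
  atom 9: C, bond orders sum to 4 (valence 4) → 0 H
  atom 10: O, bond orders sum to 2 (valence 2) → 0 H
  atom 11: C, bond orders sum to 2 (valence 4) → 2 H
  atom 12: C, bond orders sum to 2 (valence 4) → 2 H
  atom 13: C, bond orders sum to 2 (valence 4) → 2 H
  atom 14: C, bond orders sum to 3 (valence 4) → 1 H
  atom 15: C, bond orders sum to 3 (valence 4) → 1 H
  atom 16: C, bond orders sum to 2 (valence 4) → 2 H
  atom 17: C, bond orders sum to 3 (valence 4) → 1 H
  atom 18: I (halogen, monovalent) → 0 H
  atom 19: C, bond orders sum to 3 (valence 4) → 1 H
  atom 20: C, bond orders sum to 3 (valence 4) → 1 H
  atom 21: C, bond orders sum to 1 (valence 4) → 3 H
Total hydrogens: 24.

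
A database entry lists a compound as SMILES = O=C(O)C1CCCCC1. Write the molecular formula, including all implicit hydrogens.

C7H12O2

Walk through each heavy atom and fill implicit hydrogens from standard valence (C 4, N 3, O 2, S 2, halogen 1):
  atom 1: O, bond orders sum to 2 (valence 2) → 0 H
  atom 2: C, bond orders sum to 4 (valence 4) → 0 H
  atom 3: O, bond orders sum to 1 (valence 2) → 1 H
  atom 4: C, bond orders sum to 3 (valence 4) → 1 H
  atom 5: C, bond orders sum to 2 (valence 4) → 2 H
  atom 6: C, bond orders sum to 2 (valence 4) → 2 H
  atom 7: C, bond orders sum to 2 (valence 4) → 2 H
  atom 8: C, bond orders sum to 2 (valence 4) → 2 H
  atom 9: C, bond orders sum to 2 (valence 4) → 2 H
Totals → C:7, H:12, O:2.
In Hill order: C7H12O2.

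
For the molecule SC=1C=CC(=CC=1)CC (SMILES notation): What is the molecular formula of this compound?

Walk through each heavy atom and fill implicit hydrogens from standard valence (C 4, N 3, O 2, S 2, halogen 1):
  atom 1: S, bond orders sum to 1 (valence 2) → 1 H
  atom 2: C, bond orders sum to 4 (valence 4) → 0 H
  atom 3: C, bond orders sum to 3 (valence 4) → 1 H
  atom 4: C, bond orders sum to 3 (valence 4) → 1 H
  atom 5: C, bond orders sum to 4 (valence 4) → 0 H
  atom 6: C, bond orders sum to 3 (valence 4) → 1 H
  atom 7: C, bond orders sum to 3 (valence 4) → 1 H
  atom 8: C, bond orders sum to 2 (valence 4) → 2 H
  atom 9: C, bond orders sum to 1 (valence 4) → 3 H
Totals → C:8, H:10, S:1.
In Hill order: C8H10S.

C8H10S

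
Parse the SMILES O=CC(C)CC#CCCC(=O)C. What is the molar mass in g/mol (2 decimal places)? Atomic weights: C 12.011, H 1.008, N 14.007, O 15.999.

First, the molecular formula is C10H14O2 (counting implicit H from valence).
  C: 10 × 12.011 = 120.110
  H: 14 × 1.008 = 14.112
  O: 2 × 15.999 = 31.998
Sum: 10×12.011 + 14×1.008 + 2×15.999 = 166.220 → 166.22 g/mol.

166.22 g/mol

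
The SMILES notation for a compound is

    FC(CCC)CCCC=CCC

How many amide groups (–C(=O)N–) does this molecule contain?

Scan the SMILES for the amide motif — none present.
Groups that are present: 1 alkene.

0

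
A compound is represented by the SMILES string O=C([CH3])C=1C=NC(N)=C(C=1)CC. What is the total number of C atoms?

9

Count every carbon token in the SMILES (each C, including those in ring-closure positions and inside branches).
Carbon count: 9.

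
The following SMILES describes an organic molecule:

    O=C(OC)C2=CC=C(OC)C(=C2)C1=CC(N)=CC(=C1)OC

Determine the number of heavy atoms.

Every atom symbol written in the SMILES (organic subset) is one heavy atom; implicit H are not written.
Heavy atoms by element → C:16, N:1, O:4.
Total: 21.

21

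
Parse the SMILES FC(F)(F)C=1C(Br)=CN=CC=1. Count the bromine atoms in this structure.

1

Scan the SMILES for Br atoms (remember two-letter symbols like Cl and Br are single atoms).
Bromine count: 1.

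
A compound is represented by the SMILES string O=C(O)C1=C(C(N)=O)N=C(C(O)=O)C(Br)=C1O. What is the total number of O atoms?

6

Scan the SMILES for O atoms (remember two-letter symbols like Cl and Br are single atoms).
Oxygen count: 6.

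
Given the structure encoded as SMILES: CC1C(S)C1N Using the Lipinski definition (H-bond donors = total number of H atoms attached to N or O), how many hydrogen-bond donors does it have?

Donors: find every N or O and count the H atoms it carries.
  atom 6 (N): bond orders sum to 1 → 2 H
Lipinski HBD = 2.

2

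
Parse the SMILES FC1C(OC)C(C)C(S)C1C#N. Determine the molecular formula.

C8H12FNOS

Walk through each heavy atom and fill implicit hydrogens from standard valence (C 4, N 3, O 2, S 2, halogen 1):
  atom 1: F (halogen, monovalent) → 0 H
  atom 2: C, bond orders sum to 3 (valence 4) → 1 H
  atom 3: C, bond orders sum to 3 (valence 4) → 1 H
  atom 4: O, bond orders sum to 2 (valence 2) → 0 H
  atom 5: C, bond orders sum to 1 (valence 4) → 3 H
  atom 6: C, bond orders sum to 3 (valence 4) → 1 H
  atom 7: C, bond orders sum to 1 (valence 4) → 3 H
  atom 8: C, bond orders sum to 3 (valence 4) → 1 H
  atom 9: S, bond orders sum to 1 (valence 2) → 1 H
  atom 10: C, bond orders sum to 3 (valence 4) → 1 H
  atom 11: C, bond orders sum to 4 (valence 4) → 0 H
  atom 12: N, bond orders sum to 3 (valence 3) → 0 H
Totals → C:8, H:12, F:1, N:1, O:1, S:1.
In Hill order: C8H12FNOS.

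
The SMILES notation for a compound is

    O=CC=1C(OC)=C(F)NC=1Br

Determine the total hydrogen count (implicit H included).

Walk through each heavy atom and fill implicit hydrogens from standard valence (C 4, N 3, O 2, S 2, halogen 1):
  atom 1: O, bond orders sum to 2 (valence 2) → 0 H
  atom 2: C, bond orders sum to 3 (valence 4) → 1 H
  atom 3: C, bond orders sum to 4 (valence 4) → 0 H
  atom 4: C, bond orders sum to 4 (valence 4) → 0 H
  atom 5: O, bond orders sum to 2 (valence 2) → 0 H
  atom 6: C, bond orders sum to 1 (valence 4) → 3 H
  atom 7: C, bond orders sum to 4 (valence 4) → 0 H
  atom 8: F (halogen, monovalent) → 0 H
  atom 9: N, bond orders sum to 2 (valence 3) → 1 H
  atom 10: C, bond orders sum to 4 (valence 4) → 0 H
  atom 11: Br (halogen, monovalent) → 0 H
Total hydrogens: 5.

5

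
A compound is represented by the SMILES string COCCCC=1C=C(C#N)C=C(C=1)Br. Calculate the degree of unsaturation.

6

Degree of unsaturation = (number of rings) + (number of π bonds).
Ring closures in the SMILES: 1.
π bonds: 3 double bonds (each 1 DoU), 1 triple bond (each 2 DoU) → 5 DoU from unsaturation.
Total DoU = 1 + 5 = 6.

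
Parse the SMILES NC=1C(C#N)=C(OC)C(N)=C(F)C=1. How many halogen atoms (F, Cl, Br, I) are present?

1

Halogen atoms appear at heavy-atom position 12 (1×F).
Other groups present: 1 ether, 1 nitrile, 2 primary amine.
Halogen count: 1.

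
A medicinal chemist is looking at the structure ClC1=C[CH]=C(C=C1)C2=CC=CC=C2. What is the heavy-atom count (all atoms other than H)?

Every atom symbol written in the SMILES (organic subset) is one heavy atom; implicit H are not written.
Heavy atoms by element → C:12, Cl:1.
Total: 13.

13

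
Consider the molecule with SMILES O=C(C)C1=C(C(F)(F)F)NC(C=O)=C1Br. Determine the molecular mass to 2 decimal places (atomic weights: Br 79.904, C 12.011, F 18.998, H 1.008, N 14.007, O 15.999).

284.03 g/mol

First, the molecular formula is C8H5BrF3NO2 (counting implicit H from valence).
  Br: 1 × 79.904 = 79.904
  C: 8 × 12.011 = 96.088
  F: 3 × 18.998 = 56.994
  H: 5 × 1.008 = 5.040
  N: 1 × 14.007 = 14.007
  O: 2 × 15.999 = 31.998
Sum: 1×79.904 + 8×12.011 + 3×18.998 + 5×1.008 + 1×14.007 + 2×15.999 = 284.031 → 284.03 g/mol.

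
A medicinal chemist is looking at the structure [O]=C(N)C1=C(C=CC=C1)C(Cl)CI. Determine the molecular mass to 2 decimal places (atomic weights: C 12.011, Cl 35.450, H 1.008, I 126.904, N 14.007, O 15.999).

First, the molecular formula is C9H9ClINO (counting implicit H from valence).
  C: 9 × 12.011 = 108.099
  Cl: 1 × 35.450 = 35.450
  H: 9 × 1.008 = 9.072
  I: 1 × 126.904 = 126.904
  N: 1 × 14.007 = 14.007
  O: 1 × 15.999 = 15.999
Sum: 9×12.011 + 1×35.450 + 9×1.008 + 1×126.904 + 1×14.007 + 1×15.999 = 309.531 → 309.53 g/mol.

309.53 g/mol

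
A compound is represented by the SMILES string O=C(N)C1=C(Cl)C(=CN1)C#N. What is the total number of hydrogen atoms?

Walk through each heavy atom and fill implicit hydrogens from standard valence (C 4, N 3, O 2, S 2, halogen 1):
  atom 1: O, bond orders sum to 2 (valence 2) → 0 H
  atom 2: C, bond orders sum to 4 (valence 4) → 0 H
  atom 3: N, bond orders sum to 1 (valence 3) → 2 H
  atom 4: C, bond orders sum to 4 (valence 4) → 0 H
  atom 5: C, bond orders sum to 4 (valence 4) → 0 H
  atom 6: Cl (halogen, monovalent) → 0 H
  atom 7: C, bond orders sum to 4 (valence 4) → 0 H
  atom 8: C, bond orders sum to 3 (valence 4) → 1 H
  atom 9: N, bond orders sum to 2 (valence 3) → 1 H
  atom 10: C, bond orders sum to 4 (valence 4) → 0 H
  atom 11: N, bond orders sum to 3 (valence 3) → 0 H
Total hydrogens: 4.

4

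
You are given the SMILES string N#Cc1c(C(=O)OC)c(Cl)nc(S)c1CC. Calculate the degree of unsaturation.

7

Molecular formula: C10H9ClN2O2S.
DoU = (2C + 2 + N − H − X) / 2, where X is the halogen count and O/S are ignored.
    = (2·10 + 2 + 2 − 9 − 1) / 2 = 14 / 2 = 7.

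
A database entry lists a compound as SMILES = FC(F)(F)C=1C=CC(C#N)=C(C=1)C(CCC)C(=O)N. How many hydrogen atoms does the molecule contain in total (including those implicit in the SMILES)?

Walk through each heavy atom and fill implicit hydrogens from standard valence (C 4, N 3, O 2, S 2, halogen 1):
  atom 1: F (halogen, monovalent) → 0 H
  atom 2: C, bond orders sum to 4 (valence 4) → 0 H
  atom 3: F (halogen, monovalent) → 0 H
  atom 4: F (halogen, monovalent) → 0 H
  atom 5: C, bond orders sum to 4 (valence 4) → 0 H
  atom 6: C, bond orders sum to 3 (valence 4) → 1 H
  atom 7: C, bond orders sum to 3 (valence 4) → 1 H
  atom 8: C, bond orders sum to 4 (valence 4) → 0 H
  atom 9: C, bond orders sum to 4 (valence 4) → 0 H
  atom 10: N, bond orders sum to 3 (valence 3) → 0 H
  atom 11: C, bond orders sum to 4 (valence 4) → 0 H
  atom 12: C, bond orders sum to 3 (valence 4) → 1 H
  atom 13: C, bond orders sum to 3 (valence 4) → 1 H
  atom 14: C, bond orders sum to 2 (valence 4) → 2 H
  atom 15: C, bond orders sum to 2 (valence 4) → 2 H
  atom 16: C, bond orders sum to 1 (valence 4) → 3 H
  atom 17: C, bond orders sum to 4 (valence 4) → 0 H
  atom 18: O, bond orders sum to 2 (valence 2) → 0 H
  atom 19: N, bond orders sum to 1 (valence 3) → 2 H
Total hydrogens: 13.

13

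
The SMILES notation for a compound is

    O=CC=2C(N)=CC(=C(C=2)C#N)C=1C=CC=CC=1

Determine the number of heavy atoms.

17

Every atom symbol written in the SMILES (organic subset) is one heavy atom; implicit H are not written.
Heavy atoms by element → C:14, N:2, O:1.
Total: 17.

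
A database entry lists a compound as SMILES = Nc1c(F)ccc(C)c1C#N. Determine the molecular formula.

Walk through each heavy atom and fill implicit hydrogens from standard valence (C 4, N 3, O 2, S 2, halogen 1); for lowercase aromatic atoms, an aromatic c carries 1 H when it has two neighbours and 0 H with three, and aromatic n carries 0 H:
  atom 1: N, bond orders sum to 1 (valence 3) → 2 H
  atom 2: aromatic c, 3 neighbours → 0 H
  atom 3: aromatic c, 3 neighbours → 0 H
  atom 4: F (halogen, monovalent) → 0 H
  atom 5: aromatic c, 2 neighbours → 1 H
  atom 6: aromatic c, 2 neighbours → 1 H
  atom 7: aromatic c, 3 neighbours → 0 H
  atom 8: C, bond orders sum to 1 (valence 4) → 3 H
  atom 9: aromatic c, 3 neighbours → 0 H
  atom 10: C, bond orders sum to 4 (valence 4) → 0 H
  atom 11: N, bond orders sum to 3 (valence 3) → 0 H
Totals → C:8, H:7, F:1, N:2.

C8H7FN2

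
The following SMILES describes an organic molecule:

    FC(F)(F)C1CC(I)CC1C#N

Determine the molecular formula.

C7H7F3IN

Walk through each heavy atom and fill implicit hydrogens from standard valence (C 4, N 3, O 2, S 2, halogen 1):
  atom 1: F (halogen, monovalent) → 0 H
  atom 2: C, bond orders sum to 4 (valence 4) → 0 H
  atom 3: F (halogen, monovalent) → 0 H
  atom 4: F (halogen, monovalent) → 0 H
  atom 5: C, bond orders sum to 3 (valence 4) → 1 H
  atom 6: C, bond orders sum to 2 (valence 4) → 2 H
  atom 7: C, bond orders sum to 3 (valence 4) → 1 H
  atom 8: I (halogen, monovalent) → 0 H
  atom 9: C, bond orders sum to 2 (valence 4) → 2 H
  atom 10: C, bond orders sum to 3 (valence 4) → 1 H
  atom 11: C, bond orders sum to 4 (valence 4) → 0 H
  atom 12: N, bond orders sum to 3 (valence 3) → 0 H
Totals → C:7, H:7, F:3, I:1, N:1.
In Hill order: C7H7F3IN.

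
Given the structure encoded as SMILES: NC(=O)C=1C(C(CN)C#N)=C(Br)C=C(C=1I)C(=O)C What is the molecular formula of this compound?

C12H11BrIN3O2

Walk through each heavy atom and fill implicit hydrogens from standard valence (C 4, N 3, O 2, S 2, halogen 1):
  atom 1: N, bond orders sum to 1 (valence 3) → 2 H
  atom 2: C, bond orders sum to 4 (valence 4) → 0 H
  atom 3: O, bond orders sum to 2 (valence 2) → 0 H
  atom 4: C, bond orders sum to 4 (valence 4) → 0 H
  atom 5: C, bond orders sum to 4 (valence 4) → 0 H
  atom 6: C, bond orders sum to 3 (valence 4) → 1 H
  atom 7: C, bond orders sum to 2 (valence 4) → 2 H
  atom 8: N, bond orders sum to 1 (valence 3) → 2 H
  atom 9: C, bond orders sum to 4 (valence 4) → 0 H
  atom 10: N, bond orders sum to 3 (valence 3) → 0 H
  atom 11: C, bond orders sum to 4 (valence 4) → 0 H
  atom 12: Br (halogen, monovalent) → 0 H
  atom 13: C, bond orders sum to 3 (valence 4) → 1 H
  atom 14: C, bond orders sum to 4 (valence 4) → 0 H
  atom 15: C, bond orders sum to 4 (valence 4) → 0 H
  atom 16: I (halogen, monovalent) → 0 H
  atom 17: C, bond orders sum to 4 (valence 4) → 0 H
  atom 18: O, bond orders sum to 2 (valence 2) → 0 H
  atom 19: C, bond orders sum to 1 (valence 4) → 3 H
Totals → C:12, H:11, Br:1, I:1, N:3, O:2.
In Hill order: C12H11BrIN3O2.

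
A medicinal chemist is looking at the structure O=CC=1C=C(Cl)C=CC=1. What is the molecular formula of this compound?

Walk through each heavy atom and fill implicit hydrogens from standard valence (C 4, N 3, O 2, S 2, halogen 1):
  atom 1: O, bond orders sum to 2 (valence 2) → 0 H
  atom 2: C, bond orders sum to 3 (valence 4) → 1 H
  atom 3: C, bond orders sum to 4 (valence 4) → 0 H
  atom 4: C, bond orders sum to 3 (valence 4) → 1 H
  atom 5: C, bond orders sum to 4 (valence 4) → 0 H
  atom 6: Cl (halogen, monovalent) → 0 H
  atom 7: C, bond orders sum to 3 (valence 4) → 1 H
  atom 8: C, bond orders sum to 3 (valence 4) → 1 H
  atom 9: C, bond orders sum to 3 (valence 4) → 1 H
Totals → C:7, H:5, Cl:1, O:1.

C7H5ClO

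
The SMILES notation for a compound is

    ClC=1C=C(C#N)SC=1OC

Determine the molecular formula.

Walk through each heavy atom and fill implicit hydrogens from standard valence (C 4, N 3, O 2, S 2, halogen 1):
  atom 1: Cl (halogen, monovalent) → 0 H
  atom 2: C, bond orders sum to 4 (valence 4) → 0 H
  atom 3: C, bond orders sum to 3 (valence 4) → 1 H
  atom 4: C, bond orders sum to 4 (valence 4) → 0 H
  atom 5: C, bond orders sum to 4 (valence 4) → 0 H
  atom 6: N, bond orders sum to 3 (valence 3) → 0 H
  atom 7: S, bond orders sum to 2 (valence 2) → 0 H
  atom 8: C, bond orders sum to 4 (valence 4) → 0 H
  atom 9: O, bond orders sum to 2 (valence 2) → 0 H
  atom 10: C, bond orders sum to 1 (valence 4) → 3 H
Totals → C:6, H:4, Cl:1, N:1, O:1, S:1.
In Hill order: C6H4ClNOS.

C6H4ClNOS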